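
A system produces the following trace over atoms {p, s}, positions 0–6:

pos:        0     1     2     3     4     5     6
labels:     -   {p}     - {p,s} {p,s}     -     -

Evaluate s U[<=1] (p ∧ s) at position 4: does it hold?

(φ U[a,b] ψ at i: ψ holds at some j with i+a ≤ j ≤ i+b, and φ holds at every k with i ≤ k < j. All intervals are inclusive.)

Holds

Need some j in [4,5] with (p ∧ s), and s at every k in [4,j-1].
  j=4: (p ∧ s) holds; no prefix to check → satisfied.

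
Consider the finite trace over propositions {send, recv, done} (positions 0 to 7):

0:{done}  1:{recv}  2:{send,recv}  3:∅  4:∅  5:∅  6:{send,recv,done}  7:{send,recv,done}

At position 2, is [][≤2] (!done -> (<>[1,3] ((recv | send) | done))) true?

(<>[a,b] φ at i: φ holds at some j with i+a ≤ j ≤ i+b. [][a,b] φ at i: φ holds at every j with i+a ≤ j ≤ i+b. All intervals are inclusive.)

False

Check (!done -> (<>[1,3] ((recv | send) | done))) at every j in [2,4]:
  j=2: antecedent true; consequent fails (none in [3,5]) → ✗
  j=3: antecedent true; consequent holds (witness at 6) → ✓
  j=4: antecedent true; consequent holds (witness at 6) → ✓
Fails at j=2 → formula fails.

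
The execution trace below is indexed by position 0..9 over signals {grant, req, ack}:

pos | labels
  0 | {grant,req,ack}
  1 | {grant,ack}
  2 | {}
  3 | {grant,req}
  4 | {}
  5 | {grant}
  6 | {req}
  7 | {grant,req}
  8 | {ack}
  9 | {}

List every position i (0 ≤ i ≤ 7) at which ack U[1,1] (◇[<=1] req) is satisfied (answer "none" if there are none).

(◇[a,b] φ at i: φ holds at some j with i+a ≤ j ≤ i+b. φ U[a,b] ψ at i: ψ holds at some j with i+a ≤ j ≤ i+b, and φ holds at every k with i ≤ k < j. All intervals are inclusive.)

1

Evaluate at each i in [0,7]:
  i=0: ✗ (no rhs in [1,1])
  i=1: ✓ (rhs at j=2; lhs holds on [1,1])
  i=2: ✗ (lhs fails at k=2 before rhs at j=3)
  i=3: ✗ (no rhs in [4,4])
  i=4: ✗ (lhs fails at k=4 before rhs at j=5)
  i=5: ✗ (lhs fails at k=5 before rhs at j=6)
  i=6: ✗ (lhs fails at k=6 before rhs at j=7)
  i=7: ✗ (no rhs in [8,8])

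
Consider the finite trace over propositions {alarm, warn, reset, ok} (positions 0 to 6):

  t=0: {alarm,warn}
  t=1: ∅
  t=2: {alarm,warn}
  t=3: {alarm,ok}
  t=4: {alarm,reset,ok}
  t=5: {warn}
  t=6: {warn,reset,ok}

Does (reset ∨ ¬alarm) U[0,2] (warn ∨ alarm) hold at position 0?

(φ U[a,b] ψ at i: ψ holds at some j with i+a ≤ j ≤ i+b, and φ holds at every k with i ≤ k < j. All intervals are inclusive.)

Need some j in [0,2] with (warn ∨ alarm), and (reset ∨ ¬alarm) at every k in [0,j-1].
  j=0: (warn ∨ alarm) holds; no prefix to check → satisfied.

Holds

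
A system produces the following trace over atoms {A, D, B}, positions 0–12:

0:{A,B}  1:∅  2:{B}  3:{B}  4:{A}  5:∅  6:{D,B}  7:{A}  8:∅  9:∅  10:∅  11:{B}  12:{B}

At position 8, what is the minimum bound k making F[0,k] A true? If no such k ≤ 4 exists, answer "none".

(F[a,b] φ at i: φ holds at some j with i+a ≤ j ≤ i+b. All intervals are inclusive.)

none

Scan j = 8,9,… for A:
  j=8: fails
  j=9: fails
  j=10: fails
  j=11: fails
  j=12: fails
No j in [8,12] satisfies it → none.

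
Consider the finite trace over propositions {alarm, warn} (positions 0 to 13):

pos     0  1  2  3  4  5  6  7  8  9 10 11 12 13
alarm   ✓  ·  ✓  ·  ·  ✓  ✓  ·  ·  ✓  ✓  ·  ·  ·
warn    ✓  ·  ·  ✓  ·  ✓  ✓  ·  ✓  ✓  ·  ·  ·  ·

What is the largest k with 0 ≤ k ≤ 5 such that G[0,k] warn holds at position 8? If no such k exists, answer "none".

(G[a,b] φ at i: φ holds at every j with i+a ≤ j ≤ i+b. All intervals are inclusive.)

1

warn must hold from j=8 onward; find where it first fails.
  j=8: holds
  j=9: holds
  j=10: fails
Holds on [8,9], so largest k = 1.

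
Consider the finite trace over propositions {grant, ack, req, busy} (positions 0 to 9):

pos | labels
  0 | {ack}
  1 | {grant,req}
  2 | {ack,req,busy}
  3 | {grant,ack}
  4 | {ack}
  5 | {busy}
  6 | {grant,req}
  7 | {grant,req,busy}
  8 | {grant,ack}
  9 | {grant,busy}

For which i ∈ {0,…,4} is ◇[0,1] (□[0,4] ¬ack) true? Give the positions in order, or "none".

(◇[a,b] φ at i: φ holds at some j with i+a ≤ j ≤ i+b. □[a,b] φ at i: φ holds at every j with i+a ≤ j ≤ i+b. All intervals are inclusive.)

Evaluate at each i in [0,4]:
  i=0: ✗ (none in [0,1])
  i=1: ✗ (none in [1,2])
  i=2: ✗ (none in [2,3])
  i=3: ✗ (none in [3,4])
  i=4: ✗ (none in [4,5])

none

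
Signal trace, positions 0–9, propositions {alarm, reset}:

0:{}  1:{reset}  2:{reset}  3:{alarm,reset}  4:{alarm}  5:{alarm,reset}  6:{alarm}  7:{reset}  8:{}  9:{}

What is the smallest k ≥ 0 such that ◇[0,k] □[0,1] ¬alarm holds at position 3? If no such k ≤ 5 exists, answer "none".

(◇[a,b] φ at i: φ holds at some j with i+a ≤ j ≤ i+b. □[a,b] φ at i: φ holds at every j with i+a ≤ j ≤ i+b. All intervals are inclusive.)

4

Scan j = 3,4,… for □[0,1] ¬alarm:
  j=3: fails
  j=4: fails
  j=5: fails
  j=6: fails
  j=7: holds
First hit at j=7, so smallest k = 7-3 = 4.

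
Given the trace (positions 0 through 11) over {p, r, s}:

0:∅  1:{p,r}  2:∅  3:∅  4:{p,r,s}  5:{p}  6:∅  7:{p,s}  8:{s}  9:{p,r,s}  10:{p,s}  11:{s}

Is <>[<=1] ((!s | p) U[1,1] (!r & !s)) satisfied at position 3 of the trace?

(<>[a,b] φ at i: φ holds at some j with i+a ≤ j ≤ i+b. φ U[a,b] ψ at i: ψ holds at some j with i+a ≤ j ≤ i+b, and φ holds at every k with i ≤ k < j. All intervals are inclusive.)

Holds

Check ((!s | p) U[1,1] (!r & !s)) at each j in [3,4]:
  j=3: fails
  j=4: holds
Found at j=4 → formula holds.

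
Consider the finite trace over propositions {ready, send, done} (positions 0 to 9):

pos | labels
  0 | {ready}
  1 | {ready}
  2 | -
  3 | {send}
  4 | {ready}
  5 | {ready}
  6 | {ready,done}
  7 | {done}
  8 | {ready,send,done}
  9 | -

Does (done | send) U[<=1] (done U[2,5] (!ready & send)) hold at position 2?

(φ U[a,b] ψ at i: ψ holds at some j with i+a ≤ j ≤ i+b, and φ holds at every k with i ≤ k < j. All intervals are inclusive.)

No

Need some j in [2,3] with (done U[2,5] (!ready & send)), and (done | send) at every k in [2,j-1].
  j=2: (done U[2,5] (!ready & send)) — fails.
  j=3: (done U[2,5] (!ready & send)) — fails.
No j in the window works → until fails.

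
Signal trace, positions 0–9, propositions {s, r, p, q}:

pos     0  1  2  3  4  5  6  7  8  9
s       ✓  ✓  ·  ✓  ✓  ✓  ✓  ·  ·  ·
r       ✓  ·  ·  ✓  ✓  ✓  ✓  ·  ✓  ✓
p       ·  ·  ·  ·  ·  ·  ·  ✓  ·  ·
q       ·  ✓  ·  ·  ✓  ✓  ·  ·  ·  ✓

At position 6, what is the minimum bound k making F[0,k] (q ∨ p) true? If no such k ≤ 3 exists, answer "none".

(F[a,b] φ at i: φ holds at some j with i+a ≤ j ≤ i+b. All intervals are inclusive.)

Scan j = 6,7,… for (q ∨ p):
  j=6: fails
  j=7: holds
First hit at j=7, so smallest k = 7-6 = 1.

1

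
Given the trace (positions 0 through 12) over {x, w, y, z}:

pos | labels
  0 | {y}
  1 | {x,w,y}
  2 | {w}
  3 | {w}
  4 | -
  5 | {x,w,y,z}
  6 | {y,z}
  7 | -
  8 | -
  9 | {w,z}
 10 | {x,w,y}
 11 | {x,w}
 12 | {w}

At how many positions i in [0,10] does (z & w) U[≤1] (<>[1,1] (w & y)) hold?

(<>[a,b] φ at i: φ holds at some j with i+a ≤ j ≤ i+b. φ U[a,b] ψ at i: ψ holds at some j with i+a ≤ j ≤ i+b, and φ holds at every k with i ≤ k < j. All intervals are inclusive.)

Evaluate at each i in [0,10]:
  i=0: ✓ (rhs at j=0)
  i=1: ✗ (no rhs in [1,2])
  i=2: ✗ (no rhs in [2,3])
  i=3: ✗ (lhs fails at k=3 before rhs at j=4)
  i=4: ✓ (rhs at j=4)
  i=5: ✗ (no rhs in [5,6])
  i=6: ✗ (no rhs in [6,7])
  i=7: ✗ (no rhs in [7,8])
  i=8: ✗ (lhs fails at k=8 before rhs at j=9)
  i=9: ✓ (rhs at j=9)
  i=10: ✗ (no rhs in [10,11])
Positions where it holds: {0, 4, 9} → 3.

3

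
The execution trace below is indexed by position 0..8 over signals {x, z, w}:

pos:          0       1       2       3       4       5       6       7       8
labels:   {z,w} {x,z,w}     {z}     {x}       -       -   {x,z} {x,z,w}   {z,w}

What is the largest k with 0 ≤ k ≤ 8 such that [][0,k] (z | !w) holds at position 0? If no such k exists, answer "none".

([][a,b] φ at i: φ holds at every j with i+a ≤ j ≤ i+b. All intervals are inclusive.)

(z | !w) must hold from j=0 onward; find where it first fails.
  j=0: holds
  j=1: holds
  j=2: holds
  j=3: holds
  j=4: holds
  j=5: holds
  j=6: holds
  j=7: holds
  j=8: holds
Holds through j=8; largest k = 8.

8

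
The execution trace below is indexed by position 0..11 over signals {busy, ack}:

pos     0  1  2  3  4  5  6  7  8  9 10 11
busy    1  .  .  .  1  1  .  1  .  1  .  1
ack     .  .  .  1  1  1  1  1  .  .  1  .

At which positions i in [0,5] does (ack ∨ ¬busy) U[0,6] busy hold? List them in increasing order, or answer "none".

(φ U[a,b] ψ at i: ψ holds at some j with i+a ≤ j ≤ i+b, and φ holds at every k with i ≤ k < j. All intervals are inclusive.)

0, 1, 2, 3, 4, 5

Evaluate at each i in [0,5]:
  i=0: ✓ (rhs at j=0)
  i=1: ✓ (rhs at j=4; lhs holds on [1,3])
  i=2: ✓ (rhs at j=4; lhs holds on [2,3])
  i=3: ✓ (rhs at j=4; lhs holds on [3,3])
  i=4: ✓ (rhs at j=4)
  i=5: ✓ (rhs at j=5)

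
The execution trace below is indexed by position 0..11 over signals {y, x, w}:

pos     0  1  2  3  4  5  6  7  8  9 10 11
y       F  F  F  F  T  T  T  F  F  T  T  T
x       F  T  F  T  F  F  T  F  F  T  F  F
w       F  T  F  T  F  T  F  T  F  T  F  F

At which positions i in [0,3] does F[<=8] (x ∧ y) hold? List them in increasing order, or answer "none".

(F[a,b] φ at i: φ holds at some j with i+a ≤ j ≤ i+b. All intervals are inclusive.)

0, 1, 2, 3

Evaluate at each i in [0,3]:
  i=0: ✓ (witness j=6)
  i=1: ✓ (witness j=6)
  i=2: ✓ (witness j=6)
  i=3: ✓ (witness j=6)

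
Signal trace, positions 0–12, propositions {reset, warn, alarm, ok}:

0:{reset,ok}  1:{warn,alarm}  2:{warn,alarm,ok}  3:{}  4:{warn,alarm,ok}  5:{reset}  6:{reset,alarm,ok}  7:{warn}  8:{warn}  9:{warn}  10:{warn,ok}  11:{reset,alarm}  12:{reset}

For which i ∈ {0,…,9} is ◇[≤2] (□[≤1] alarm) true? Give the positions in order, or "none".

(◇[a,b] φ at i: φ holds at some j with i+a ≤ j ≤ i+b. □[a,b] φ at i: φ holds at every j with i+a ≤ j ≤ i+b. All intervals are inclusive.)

0, 1

Evaluate at each i in [0,9]:
  i=0: ✓ (witness j=1)
  i=1: ✓ (witness j=1)
  i=2: ✗ (none in [2,4])
  i=3: ✗ (none in [3,5])
  i=4: ✗ (none in [4,6])
  i=5: ✗ (none in [5,7])
  i=6: ✗ (none in [6,8])
  i=7: ✗ (none in [7,9])
  i=8: ✗ (none in [8,10])
  i=9: ✗ (none in [9,11])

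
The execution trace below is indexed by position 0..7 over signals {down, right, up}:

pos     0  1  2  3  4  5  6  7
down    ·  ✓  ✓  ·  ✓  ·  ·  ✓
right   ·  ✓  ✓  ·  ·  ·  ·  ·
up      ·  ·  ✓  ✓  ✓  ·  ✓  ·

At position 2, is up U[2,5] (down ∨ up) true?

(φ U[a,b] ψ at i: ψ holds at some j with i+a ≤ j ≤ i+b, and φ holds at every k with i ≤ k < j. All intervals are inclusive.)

Need some j in [4,7] with (down ∨ up), and up at every k in [2,j-1].
  j=4: (down ∨ up) holds; up holds at every k in [2,3] → satisfied.

Holds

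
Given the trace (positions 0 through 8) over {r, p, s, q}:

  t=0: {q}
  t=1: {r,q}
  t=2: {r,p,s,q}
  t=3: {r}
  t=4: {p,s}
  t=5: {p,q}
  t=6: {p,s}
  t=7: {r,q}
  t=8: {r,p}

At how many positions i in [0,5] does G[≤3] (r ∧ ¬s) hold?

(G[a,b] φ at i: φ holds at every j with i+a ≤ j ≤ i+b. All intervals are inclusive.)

0

Evaluate at each i in [0,5]:
  i=0: ✗ (fails at j=0)
  i=1: ✗ (fails at j=2)
  i=2: ✗ (fails at j=2)
  i=3: ✗ (fails at j=4)
  i=4: ✗ (fails at j=4)
  i=5: ✗ (fails at j=5)
Positions where it holds: {} → 0.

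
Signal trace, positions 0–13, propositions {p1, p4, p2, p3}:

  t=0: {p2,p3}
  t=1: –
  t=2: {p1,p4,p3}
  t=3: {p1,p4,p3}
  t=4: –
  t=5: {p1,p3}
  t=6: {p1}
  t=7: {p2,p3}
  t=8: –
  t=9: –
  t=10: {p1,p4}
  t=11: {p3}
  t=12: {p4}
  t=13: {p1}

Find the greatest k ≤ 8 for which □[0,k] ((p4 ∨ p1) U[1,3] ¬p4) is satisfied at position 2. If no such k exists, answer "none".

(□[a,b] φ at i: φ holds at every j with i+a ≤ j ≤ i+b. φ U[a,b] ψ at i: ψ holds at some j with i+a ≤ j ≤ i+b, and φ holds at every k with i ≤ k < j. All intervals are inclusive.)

((p4 ∨ p1) U[1,3] ¬p4) must hold from j=2 onward; find where it first fails.
  j=2: holds
  j=3: holds
  j=4: fails
Holds on [2,3], so largest k = 1.

1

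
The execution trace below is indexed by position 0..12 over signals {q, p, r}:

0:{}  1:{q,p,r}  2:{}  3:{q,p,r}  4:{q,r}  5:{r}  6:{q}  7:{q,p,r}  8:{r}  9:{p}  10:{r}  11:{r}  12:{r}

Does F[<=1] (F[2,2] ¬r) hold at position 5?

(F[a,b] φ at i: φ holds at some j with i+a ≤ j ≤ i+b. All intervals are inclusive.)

Check F[2,2] ¬r at each j in [5,6]:
  j=5: fails (none in [7,7])
  j=6: fails (none in [8,8])
No position in the window satisfies it → formula fails.

Does not hold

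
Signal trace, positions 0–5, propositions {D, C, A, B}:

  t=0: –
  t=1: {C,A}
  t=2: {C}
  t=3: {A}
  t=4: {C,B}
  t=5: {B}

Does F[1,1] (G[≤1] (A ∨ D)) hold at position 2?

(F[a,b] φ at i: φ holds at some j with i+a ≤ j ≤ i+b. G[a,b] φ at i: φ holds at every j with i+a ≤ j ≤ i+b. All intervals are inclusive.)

Does not hold

Check G[≤1] (A ∨ D) at each j in [3,3]:
  j=3: fails at 4
No position in the window satisfies it → formula fails.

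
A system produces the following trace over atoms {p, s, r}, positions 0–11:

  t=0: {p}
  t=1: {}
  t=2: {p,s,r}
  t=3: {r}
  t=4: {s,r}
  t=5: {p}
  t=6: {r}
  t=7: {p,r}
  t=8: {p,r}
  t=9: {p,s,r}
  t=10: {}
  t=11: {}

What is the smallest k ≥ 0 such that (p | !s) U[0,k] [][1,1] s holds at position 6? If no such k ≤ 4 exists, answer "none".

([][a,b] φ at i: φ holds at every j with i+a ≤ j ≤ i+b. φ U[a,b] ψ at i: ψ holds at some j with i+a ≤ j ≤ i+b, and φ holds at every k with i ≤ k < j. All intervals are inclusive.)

Need earliest j ≥ 6 with [][1,1] s, and (p | !s) at every k in [6,j-1].
  j=6: rhs fails.
  j=7: rhs fails.
  j=8: rhs holds; lhs holds on [6,7]. k = 2.

2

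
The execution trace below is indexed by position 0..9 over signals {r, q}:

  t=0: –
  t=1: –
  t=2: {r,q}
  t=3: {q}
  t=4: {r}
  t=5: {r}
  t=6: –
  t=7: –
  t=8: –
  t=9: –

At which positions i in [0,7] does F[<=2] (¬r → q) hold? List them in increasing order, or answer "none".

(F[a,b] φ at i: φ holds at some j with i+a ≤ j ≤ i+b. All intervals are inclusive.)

Evaluate at each i in [0,7]:
  i=0: ✓ (witness j=2)
  i=1: ✓ (witness j=2)
  i=2: ✓ (witness j=2)
  i=3: ✓ (witness j=3)
  i=4: ✓ (witness j=4)
  i=5: ✓ (witness j=5)
  i=6: ✗ (none in [6,8])
  i=7: ✗ (none in [7,9])

0, 1, 2, 3, 4, 5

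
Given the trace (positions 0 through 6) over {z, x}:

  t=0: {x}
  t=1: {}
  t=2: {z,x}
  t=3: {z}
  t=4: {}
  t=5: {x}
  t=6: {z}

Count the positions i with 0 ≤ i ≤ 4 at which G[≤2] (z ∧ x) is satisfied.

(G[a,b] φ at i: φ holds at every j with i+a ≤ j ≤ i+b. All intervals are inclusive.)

0

Evaluate at each i in [0,4]:
  i=0: ✗ (fails at j=0)
  i=1: ✗ (fails at j=1)
  i=2: ✗ (fails at j=3)
  i=3: ✗ (fails at j=3)
  i=4: ✗ (fails at j=4)
Positions where it holds: {} → 0.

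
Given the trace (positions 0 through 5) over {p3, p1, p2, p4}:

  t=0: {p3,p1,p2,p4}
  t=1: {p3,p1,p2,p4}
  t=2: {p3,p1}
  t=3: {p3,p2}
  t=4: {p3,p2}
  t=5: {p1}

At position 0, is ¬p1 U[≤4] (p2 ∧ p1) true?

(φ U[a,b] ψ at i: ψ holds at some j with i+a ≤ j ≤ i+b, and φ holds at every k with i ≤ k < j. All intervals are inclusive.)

Need some j in [0,4] with (p2 ∧ p1), and ¬p1 at every k in [0,j-1].
  j=0: (p2 ∧ p1) holds; no prefix to check → satisfied.

Yes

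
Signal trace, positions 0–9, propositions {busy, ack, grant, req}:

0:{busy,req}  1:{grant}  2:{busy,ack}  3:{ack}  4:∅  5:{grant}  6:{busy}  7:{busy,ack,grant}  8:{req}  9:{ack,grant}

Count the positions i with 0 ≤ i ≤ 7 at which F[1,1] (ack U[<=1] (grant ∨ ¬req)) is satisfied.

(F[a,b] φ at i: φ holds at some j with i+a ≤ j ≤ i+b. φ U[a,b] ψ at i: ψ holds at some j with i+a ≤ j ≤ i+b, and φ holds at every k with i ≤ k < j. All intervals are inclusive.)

Evaluate at each i in [0,7]:
  i=0: ✓ (witness j=1)
  i=1: ✓ (witness j=2)
  i=2: ✓ (witness j=3)
  i=3: ✓ (witness j=4)
  i=4: ✓ (witness j=5)
  i=5: ✓ (witness j=6)
  i=6: ✓ (witness j=7)
  i=7: ✗ (none in [8,8])
Positions where it holds: {0, 1, 2, 3, 4, 5, 6} → 7.

7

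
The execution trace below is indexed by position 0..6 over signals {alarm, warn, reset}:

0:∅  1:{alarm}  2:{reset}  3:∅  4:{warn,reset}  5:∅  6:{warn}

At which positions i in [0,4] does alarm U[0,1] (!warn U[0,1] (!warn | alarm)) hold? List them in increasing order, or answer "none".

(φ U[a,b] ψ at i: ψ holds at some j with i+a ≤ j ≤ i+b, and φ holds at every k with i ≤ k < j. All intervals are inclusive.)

Evaluate at each i in [0,4]:
  i=0: ✓ (rhs at j=0)
  i=1: ✓ (rhs at j=1)
  i=2: ✓ (rhs at j=2)
  i=3: ✓ (rhs at j=3)
  i=4: ✗ (lhs fails at k=4 before rhs at j=5)

0, 1, 2, 3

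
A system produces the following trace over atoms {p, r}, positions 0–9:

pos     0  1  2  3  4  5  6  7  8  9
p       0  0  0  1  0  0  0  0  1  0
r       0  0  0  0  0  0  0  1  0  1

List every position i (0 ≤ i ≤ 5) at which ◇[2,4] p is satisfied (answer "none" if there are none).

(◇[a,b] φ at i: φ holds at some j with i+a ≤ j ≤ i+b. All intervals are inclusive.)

Evaluate at each i in [0,5]:
  i=0: ✓ (witness j=3)
  i=1: ✓ (witness j=3)
  i=2: ✗ (none in [4,6])
  i=3: ✗ (none in [5,7])
  i=4: ✓ (witness j=8)
  i=5: ✓ (witness j=8)

0, 1, 4, 5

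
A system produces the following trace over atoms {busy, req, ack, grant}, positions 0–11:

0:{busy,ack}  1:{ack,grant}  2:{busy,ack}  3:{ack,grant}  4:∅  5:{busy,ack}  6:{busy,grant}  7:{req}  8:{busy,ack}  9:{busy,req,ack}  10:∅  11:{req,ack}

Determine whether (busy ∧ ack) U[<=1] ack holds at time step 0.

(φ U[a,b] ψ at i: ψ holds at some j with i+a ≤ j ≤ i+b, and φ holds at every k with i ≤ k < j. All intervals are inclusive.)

Need some j in [0,1] with ack, and (busy ∧ ack) at every k in [0,j-1].
  j=0: ack holds; no prefix to check → satisfied.

Holds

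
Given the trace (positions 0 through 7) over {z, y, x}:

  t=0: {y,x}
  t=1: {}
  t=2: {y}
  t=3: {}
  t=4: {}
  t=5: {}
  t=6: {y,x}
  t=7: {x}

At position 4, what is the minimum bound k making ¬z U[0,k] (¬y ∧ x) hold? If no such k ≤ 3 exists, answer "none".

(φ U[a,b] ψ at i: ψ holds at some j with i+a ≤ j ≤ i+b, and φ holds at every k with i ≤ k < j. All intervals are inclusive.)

Need earliest j ≥ 4 with (¬y ∧ x), and ¬z at every k in [4,j-1].
  j=4: rhs fails.
  j=5: rhs fails.
  j=6: rhs fails.
  j=7: rhs holds; lhs holds on [4,6]. k = 3.

3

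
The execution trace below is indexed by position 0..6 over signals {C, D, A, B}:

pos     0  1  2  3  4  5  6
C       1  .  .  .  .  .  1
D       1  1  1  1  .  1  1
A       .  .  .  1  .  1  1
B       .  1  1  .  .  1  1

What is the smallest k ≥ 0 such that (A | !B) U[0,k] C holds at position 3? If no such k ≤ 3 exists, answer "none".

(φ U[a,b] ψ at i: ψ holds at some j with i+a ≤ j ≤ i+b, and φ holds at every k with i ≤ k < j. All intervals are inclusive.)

3

Need earliest j ≥ 3 with C, and (A | !B) at every k in [3,j-1].
  j=3: rhs fails.
  j=4: rhs fails.
  j=5: rhs fails.
  j=6: rhs holds; lhs holds on [3,5]. k = 3.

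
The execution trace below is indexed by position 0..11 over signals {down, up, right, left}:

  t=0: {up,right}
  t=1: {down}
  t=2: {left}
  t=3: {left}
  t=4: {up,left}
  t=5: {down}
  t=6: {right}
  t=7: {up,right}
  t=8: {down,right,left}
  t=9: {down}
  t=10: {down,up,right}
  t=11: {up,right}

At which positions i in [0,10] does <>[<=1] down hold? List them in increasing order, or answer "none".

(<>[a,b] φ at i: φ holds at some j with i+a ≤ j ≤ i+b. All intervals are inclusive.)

0, 1, 4, 5, 7, 8, 9, 10

Evaluate at each i in [0,10]:
  i=0: ✓ (witness j=1)
  i=1: ✓ (witness j=1)
  i=2: ✗ (none in [2,3])
  i=3: ✗ (none in [3,4])
  i=4: ✓ (witness j=5)
  i=5: ✓ (witness j=5)
  i=6: ✗ (none in [6,7])
  i=7: ✓ (witness j=8)
  i=8: ✓ (witness j=8)
  i=9: ✓ (witness j=9)
  i=10: ✓ (witness j=10)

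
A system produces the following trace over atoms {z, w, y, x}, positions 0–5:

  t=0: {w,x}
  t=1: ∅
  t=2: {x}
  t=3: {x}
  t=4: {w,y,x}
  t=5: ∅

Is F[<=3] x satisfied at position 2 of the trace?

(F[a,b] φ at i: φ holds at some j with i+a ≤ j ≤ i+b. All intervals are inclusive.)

True

Check x at each j in [2,5]:
  j=2: true
  j=3: true
  j=4: true
  j=5: false
Found at j=2 → formula holds.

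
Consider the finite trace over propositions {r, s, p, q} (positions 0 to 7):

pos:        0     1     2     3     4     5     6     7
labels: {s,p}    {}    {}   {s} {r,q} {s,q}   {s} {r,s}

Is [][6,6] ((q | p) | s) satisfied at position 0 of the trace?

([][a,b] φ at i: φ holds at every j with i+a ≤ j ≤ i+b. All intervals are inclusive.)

Holds

Check ((q | p) | s) at every j in [6,6]:
  j=6: true
All positions satisfy it → formula holds.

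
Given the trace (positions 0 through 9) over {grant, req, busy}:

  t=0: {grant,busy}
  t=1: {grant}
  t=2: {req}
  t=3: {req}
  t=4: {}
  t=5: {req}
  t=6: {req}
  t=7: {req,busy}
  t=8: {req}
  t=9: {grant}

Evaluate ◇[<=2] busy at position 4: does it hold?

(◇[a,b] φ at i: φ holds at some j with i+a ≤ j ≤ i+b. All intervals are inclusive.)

Check busy at each j in [4,6]:
  j=4: false
  j=5: false
  j=6: false
No position in the window satisfies it → formula fails.

No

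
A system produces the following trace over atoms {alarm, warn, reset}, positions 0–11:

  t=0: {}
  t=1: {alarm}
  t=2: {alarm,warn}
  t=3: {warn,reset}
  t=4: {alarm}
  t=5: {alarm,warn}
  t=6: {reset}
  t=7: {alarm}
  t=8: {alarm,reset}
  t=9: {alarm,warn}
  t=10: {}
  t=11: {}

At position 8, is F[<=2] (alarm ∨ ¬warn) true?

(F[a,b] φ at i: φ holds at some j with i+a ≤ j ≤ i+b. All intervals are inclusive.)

Holds

Check (alarm ∨ ¬warn) at each j in [8,10]:
  j=8: true
  j=9: true
  j=10: true
Found at j=8 → formula holds.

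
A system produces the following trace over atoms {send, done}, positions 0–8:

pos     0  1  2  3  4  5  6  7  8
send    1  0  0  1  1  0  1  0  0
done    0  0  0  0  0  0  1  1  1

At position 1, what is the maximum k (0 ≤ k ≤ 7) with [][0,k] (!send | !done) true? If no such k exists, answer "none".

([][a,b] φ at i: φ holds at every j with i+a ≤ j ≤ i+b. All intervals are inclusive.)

(!send | !done) must hold from j=1 onward; find where it first fails.
  j=1: holds
  j=2: holds
  j=3: holds
  j=4: holds
  j=5: holds
  j=6: fails
Holds on [1,5], so largest k = 4.

4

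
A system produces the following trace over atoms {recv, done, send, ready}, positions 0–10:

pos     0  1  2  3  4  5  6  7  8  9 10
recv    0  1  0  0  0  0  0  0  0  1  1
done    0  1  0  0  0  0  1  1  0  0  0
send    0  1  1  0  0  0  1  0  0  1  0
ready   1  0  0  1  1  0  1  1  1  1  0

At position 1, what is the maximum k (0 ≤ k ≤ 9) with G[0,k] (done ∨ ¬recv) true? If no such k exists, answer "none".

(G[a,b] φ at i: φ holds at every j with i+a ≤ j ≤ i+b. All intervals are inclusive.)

(done ∨ ¬recv) must hold from j=1 onward; find where it first fails.
  j=1: holds
  j=2: holds
  j=3: holds
  j=4: holds
  j=5: holds
  j=6: holds
  j=7: holds
  j=8: holds
  j=9: fails
Holds on [1,8], so largest k = 7.

7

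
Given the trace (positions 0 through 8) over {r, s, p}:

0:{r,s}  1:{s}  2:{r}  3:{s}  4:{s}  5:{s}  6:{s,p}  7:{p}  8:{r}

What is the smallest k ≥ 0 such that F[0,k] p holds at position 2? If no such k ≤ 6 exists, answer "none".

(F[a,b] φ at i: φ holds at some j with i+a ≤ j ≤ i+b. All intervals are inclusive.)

4

Scan j = 2,3,… for p:
  j=2: fails
  j=3: fails
  j=4: fails
  j=5: fails
  j=6: holds
First hit at j=6, so smallest k = 6-2 = 4.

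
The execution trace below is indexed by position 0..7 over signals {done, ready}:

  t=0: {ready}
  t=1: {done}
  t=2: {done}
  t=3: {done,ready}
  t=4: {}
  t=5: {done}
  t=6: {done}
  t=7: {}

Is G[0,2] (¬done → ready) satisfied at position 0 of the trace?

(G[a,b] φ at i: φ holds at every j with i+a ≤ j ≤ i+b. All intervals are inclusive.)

Check (¬done → ready) at every j in [0,2]:
  j=0: antecedent true; consequent true → ✓
  j=1: antecedent false → ✓
  j=2: antecedent false → ✓
All positions satisfy it → formula holds.

Holds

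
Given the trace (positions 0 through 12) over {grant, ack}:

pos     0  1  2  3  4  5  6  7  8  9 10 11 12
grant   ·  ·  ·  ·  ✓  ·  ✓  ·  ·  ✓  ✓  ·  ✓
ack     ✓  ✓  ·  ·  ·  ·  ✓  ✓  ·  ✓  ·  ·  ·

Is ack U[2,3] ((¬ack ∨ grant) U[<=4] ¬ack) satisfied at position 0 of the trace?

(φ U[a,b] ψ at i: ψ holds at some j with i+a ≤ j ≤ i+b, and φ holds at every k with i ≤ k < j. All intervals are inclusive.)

True

Need some j in [2,3] with ((¬ack ∨ grant) U[<=4] ¬ack), and ack at every k in [0,j-1].
  j=2: ((¬ack ∨ grant) U[<=4] ¬ack) holds; ack holds at every k in [0,1] → satisfied.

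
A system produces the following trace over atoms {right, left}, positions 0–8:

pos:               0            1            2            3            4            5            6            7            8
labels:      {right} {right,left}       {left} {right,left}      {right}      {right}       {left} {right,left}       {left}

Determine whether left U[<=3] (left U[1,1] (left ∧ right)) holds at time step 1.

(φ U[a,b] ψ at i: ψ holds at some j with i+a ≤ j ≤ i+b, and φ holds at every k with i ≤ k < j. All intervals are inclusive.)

Need some j in [1,4] with (left U[1,1] (left ∧ right)), and left at every k in [1,j-1].
  j=1: (left U[1,1] (left ∧ right)) — fails.
  j=2: (left U[1,1] (left ∧ right)) holds; left holds at every k in [1,1] → satisfied.

Yes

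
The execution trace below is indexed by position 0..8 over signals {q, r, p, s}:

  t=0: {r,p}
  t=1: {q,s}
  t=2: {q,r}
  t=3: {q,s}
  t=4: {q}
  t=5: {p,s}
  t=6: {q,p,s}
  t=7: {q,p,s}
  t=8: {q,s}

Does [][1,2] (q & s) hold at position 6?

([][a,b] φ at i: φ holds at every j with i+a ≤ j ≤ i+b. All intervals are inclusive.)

Check (q & s) at every j in [7,8]:
  j=7: true
  j=8: true
All positions satisfy it → formula holds.

Yes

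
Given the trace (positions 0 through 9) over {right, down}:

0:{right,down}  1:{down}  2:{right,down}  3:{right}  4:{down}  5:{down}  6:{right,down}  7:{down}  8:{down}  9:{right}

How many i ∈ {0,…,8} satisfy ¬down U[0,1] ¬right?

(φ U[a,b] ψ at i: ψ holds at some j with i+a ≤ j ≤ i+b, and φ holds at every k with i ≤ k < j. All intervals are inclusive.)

Evaluate at each i in [0,8]:
  i=0: ✗ (lhs fails at k=0 before rhs at j=1)
  i=1: ✓ (rhs at j=1)
  i=2: ✗ (no rhs in [2,3])
  i=3: ✓ (rhs at j=4; lhs holds on [3,3])
  i=4: ✓ (rhs at j=4)
  i=5: ✓ (rhs at j=5)
  i=6: ✗ (lhs fails at k=6 before rhs at j=7)
  i=7: ✓ (rhs at j=7)
  i=8: ✓ (rhs at j=8)
Positions where it holds: {1, 3, 4, 5, 7, 8} → 6.

6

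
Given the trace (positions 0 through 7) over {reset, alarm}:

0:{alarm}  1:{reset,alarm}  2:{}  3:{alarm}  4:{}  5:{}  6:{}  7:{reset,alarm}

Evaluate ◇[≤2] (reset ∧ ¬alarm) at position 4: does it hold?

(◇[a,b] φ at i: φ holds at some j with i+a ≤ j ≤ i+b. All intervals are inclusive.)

No

Check (reset ∧ ¬alarm) at each j in [4,6]:
  j=4: false
  j=5: false
  j=6: false
No position in the window satisfies it → formula fails.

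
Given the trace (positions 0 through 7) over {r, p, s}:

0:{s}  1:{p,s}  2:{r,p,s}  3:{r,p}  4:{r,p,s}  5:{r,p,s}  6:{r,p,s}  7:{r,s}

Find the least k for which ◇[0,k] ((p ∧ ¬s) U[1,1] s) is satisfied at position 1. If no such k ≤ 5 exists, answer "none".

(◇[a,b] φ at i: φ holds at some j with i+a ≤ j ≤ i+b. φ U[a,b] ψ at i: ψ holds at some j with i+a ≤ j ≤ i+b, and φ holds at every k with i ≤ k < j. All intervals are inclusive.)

2

Scan j = 1,2,… for ((p ∧ ¬s) U[1,1] s):
  j=1: fails
  j=2: fails
  j=3: holds
First hit at j=3, so smallest k = 3-1 = 2.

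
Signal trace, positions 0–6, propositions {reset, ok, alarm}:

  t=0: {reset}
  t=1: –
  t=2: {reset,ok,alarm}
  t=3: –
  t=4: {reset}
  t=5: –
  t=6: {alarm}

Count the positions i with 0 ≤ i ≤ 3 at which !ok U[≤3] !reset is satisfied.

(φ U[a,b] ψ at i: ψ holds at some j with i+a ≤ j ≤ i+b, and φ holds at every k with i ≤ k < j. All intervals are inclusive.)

3

Evaluate at each i in [0,3]:
  i=0: ✓ (rhs at j=1; lhs holds on [0,0])
  i=1: ✓ (rhs at j=1)
  i=2: ✗ (lhs fails at k=2 before rhs at j=3)
  i=3: ✓ (rhs at j=3)
Positions where it holds: {0, 1, 3} → 3.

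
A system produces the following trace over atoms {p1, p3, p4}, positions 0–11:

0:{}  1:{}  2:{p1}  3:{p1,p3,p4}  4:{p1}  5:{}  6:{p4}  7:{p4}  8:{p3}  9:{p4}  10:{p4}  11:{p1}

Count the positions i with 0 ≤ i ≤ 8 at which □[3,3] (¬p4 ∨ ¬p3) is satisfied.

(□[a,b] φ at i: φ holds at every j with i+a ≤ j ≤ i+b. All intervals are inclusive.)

Evaluate at each i in [0,8]:
  i=0: ✗ (fails at j=3)
  i=1: ✓ (all of [4,4])
  i=2: ✓ (all of [5,5])
  i=3: ✓ (all of [6,6])
  i=4: ✓ (all of [7,7])
  i=5: ✓ (all of [8,8])
  i=6: ✓ (all of [9,9])
  i=7: ✓ (all of [10,10])
  i=8: ✓ (all of [11,11])
Positions where it holds: {1, 2, 3, 4, 5, 6, 7, 8} → 8.

8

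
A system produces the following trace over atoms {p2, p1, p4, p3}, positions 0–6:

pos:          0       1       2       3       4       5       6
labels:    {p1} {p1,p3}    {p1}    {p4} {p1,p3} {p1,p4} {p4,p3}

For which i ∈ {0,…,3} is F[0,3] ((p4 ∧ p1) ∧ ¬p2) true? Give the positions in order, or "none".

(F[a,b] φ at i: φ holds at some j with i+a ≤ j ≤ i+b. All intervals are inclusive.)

Evaluate at each i in [0,3]:
  i=0: ✗ (none in [0,3])
  i=1: ✗ (none in [1,4])
  i=2: ✓ (witness j=5)
  i=3: ✓ (witness j=5)

2, 3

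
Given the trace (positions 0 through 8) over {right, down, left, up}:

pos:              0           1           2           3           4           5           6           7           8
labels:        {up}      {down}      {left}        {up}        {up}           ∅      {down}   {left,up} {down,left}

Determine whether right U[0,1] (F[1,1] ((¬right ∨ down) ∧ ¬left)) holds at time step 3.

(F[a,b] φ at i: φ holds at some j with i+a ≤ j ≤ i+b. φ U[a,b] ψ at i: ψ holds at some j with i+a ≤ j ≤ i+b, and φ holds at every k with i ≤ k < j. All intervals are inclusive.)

Holds

Need some j in [3,4] with F[1,1] ((¬right ∨ down) ∧ ¬left), and right at every k in [3,j-1].
  j=3: F[1,1] ((¬right ∨ down) ∧ ¬left) holds; no prefix to check → satisfied.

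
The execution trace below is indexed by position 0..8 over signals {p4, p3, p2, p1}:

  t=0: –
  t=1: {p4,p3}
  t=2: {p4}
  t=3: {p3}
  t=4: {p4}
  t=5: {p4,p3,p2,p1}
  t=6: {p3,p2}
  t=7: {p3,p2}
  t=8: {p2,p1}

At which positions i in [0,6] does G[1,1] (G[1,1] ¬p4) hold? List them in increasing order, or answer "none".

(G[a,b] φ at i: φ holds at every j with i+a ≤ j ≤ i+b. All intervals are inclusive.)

Evaluate at each i in [0,6]:
  i=0: ✗ (fails at j=1)
  i=1: ✓ (all of [2,2])
  i=2: ✗ (fails at j=3)
  i=3: ✗ (fails at j=4)
  i=4: ✓ (all of [5,5])
  i=5: ✓ (all of [6,6])
  i=6: ✓ (all of [7,7])

1, 4, 5, 6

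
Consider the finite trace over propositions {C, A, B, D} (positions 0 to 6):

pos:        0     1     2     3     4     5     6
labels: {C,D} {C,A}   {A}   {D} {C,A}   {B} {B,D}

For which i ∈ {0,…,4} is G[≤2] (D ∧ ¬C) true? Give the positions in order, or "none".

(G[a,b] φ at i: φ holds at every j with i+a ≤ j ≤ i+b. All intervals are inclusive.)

none

Evaluate at each i in [0,4]:
  i=0: ✗ (fails at j=0)
  i=1: ✗ (fails at j=1)
  i=2: ✗ (fails at j=2)
  i=3: ✗ (fails at j=4)
  i=4: ✗ (fails at j=4)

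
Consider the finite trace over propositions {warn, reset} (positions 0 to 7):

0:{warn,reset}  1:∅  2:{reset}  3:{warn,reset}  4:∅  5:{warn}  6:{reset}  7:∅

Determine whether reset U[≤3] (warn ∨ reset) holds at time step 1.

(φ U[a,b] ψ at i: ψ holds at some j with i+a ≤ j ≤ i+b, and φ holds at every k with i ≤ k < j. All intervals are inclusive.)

Need some j in [1,4] with (warn ∨ reset), and reset at every k in [1,j-1].
  j=1: (warn ∨ reset) false.
  j=2: (warn ∨ reset) holds, but reset fails at k=1 → not this j.
  j=3: (warn ∨ reset) holds, but reset fails at k=1 → not this j.
  j=4: (warn ∨ reset) false.
No j in the window works → until fails.

False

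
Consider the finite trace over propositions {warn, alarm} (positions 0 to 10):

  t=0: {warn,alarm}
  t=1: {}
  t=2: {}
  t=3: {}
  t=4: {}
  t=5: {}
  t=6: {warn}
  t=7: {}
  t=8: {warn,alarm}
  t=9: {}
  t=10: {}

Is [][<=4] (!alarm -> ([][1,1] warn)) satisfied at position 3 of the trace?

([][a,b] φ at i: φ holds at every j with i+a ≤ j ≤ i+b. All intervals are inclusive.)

No

Check (!alarm -> ([][1,1] warn)) at every j in [3,7]:
  j=3: antecedent true; consequent fails at 4 → ✗
  j=4: antecedent true; consequent fails at 5 → ✗
  j=5: antecedent true; consequent holds on [6,6] → ✓
  j=6: antecedent true; consequent fails at 7 → ✗
  j=7: antecedent true; consequent holds on [8,8] → ✓
Fails at j=3 → formula fails.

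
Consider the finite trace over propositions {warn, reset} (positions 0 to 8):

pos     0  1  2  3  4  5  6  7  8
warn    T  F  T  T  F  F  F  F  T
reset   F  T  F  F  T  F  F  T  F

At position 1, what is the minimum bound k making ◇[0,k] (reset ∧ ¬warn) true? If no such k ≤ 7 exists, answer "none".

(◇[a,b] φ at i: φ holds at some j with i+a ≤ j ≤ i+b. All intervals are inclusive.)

0

Scan j = 1,2,… for (reset ∧ ¬warn):
  j=1: holds
First hit at j=1, so smallest k = 1-1 = 0.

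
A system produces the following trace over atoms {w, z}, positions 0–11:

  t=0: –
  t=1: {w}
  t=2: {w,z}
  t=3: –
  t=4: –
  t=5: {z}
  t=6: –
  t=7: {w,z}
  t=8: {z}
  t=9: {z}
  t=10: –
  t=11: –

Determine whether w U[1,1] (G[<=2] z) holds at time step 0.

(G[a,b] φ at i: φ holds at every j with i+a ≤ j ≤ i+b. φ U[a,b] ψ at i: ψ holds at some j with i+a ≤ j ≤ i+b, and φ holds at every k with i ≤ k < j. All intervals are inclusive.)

No

Need some j in [1,1] with G[<=2] z, and w at every k in [0,j-1].
  j=1: G[<=2] z — fails at 1.
No j in the window works → until fails.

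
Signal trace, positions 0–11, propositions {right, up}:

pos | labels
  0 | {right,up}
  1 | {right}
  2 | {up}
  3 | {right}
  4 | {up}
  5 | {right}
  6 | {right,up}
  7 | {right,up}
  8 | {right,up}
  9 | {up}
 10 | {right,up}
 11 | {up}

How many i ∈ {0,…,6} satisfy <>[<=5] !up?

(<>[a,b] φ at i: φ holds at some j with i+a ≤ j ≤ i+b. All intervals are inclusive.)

Evaluate at each i in [0,6]:
  i=0: ✓ (witness j=1)
  i=1: ✓ (witness j=1)
  i=2: ✓ (witness j=3)
  i=3: ✓ (witness j=3)
  i=4: ✓ (witness j=5)
  i=5: ✓ (witness j=5)
  i=6: ✗ (none in [6,11])
Positions where it holds: {0, 1, 2, 3, 4, 5} → 6.

6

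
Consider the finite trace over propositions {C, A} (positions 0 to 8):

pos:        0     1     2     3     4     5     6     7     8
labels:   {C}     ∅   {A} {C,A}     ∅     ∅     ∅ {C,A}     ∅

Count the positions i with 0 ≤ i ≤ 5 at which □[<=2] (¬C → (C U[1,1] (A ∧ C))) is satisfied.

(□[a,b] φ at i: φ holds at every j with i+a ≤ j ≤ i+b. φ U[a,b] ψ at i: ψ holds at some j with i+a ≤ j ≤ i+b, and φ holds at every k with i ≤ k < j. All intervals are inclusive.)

0

Evaluate at each i in [0,5]:
  i=0: ✗ (fails at j=1)
  i=1: ✗ (fails at j=1)
  i=2: ✗ (fails at j=2)
  i=3: ✗ (fails at j=4)
  i=4: ✗ (fails at j=4)
  i=5: ✗ (fails at j=5)
Positions where it holds: {} → 0.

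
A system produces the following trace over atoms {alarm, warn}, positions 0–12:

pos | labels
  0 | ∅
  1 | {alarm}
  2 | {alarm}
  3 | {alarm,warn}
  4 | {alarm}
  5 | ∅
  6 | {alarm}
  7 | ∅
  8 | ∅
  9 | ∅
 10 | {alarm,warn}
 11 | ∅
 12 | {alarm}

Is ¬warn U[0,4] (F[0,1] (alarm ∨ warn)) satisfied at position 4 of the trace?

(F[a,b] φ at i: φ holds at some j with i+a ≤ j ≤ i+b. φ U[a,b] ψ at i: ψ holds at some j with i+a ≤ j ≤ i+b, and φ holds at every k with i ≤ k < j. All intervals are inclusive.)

Yes

Need some j in [4,8] with F[0,1] (alarm ∨ warn), and ¬warn at every k in [4,j-1].
  j=4: F[0,1] (alarm ∨ warn) holds; no prefix to check → satisfied.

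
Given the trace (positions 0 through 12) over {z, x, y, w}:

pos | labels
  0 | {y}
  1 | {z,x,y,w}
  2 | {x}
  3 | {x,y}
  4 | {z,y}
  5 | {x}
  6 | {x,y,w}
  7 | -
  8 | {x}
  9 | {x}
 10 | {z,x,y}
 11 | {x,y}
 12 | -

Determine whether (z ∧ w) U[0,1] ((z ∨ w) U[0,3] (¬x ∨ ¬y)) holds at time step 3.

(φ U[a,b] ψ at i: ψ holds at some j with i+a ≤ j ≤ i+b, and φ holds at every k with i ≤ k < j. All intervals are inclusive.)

False

Need some j in [3,4] with ((z ∨ w) U[0,3] (¬x ∨ ¬y)), and (z ∧ w) at every k in [3,j-1].
  j=3: ((z ∨ w) U[0,3] (¬x ∨ ¬y)) — fails.
  j=4: ((z ∨ w) U[0,3] (¬x ∨ ¬y)) holds, but (z ∧ w) fails at k=3 → not this j.
No j in the window works → until fails.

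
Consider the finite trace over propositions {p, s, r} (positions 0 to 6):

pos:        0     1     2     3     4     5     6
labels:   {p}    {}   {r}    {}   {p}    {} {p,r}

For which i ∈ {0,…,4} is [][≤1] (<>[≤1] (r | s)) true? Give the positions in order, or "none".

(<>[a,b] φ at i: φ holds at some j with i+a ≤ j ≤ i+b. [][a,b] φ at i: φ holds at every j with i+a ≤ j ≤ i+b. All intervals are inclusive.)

1

Evaluate at each i in [0,4]:
  i=0: ✗ (fails at j=0)
  i=1: ✓ (all of [1,2])
  i=2: ✗ (fails at j=3)
  i=3: ✗ (fails at j=3)
  i=4: ✗ (fails at j=4)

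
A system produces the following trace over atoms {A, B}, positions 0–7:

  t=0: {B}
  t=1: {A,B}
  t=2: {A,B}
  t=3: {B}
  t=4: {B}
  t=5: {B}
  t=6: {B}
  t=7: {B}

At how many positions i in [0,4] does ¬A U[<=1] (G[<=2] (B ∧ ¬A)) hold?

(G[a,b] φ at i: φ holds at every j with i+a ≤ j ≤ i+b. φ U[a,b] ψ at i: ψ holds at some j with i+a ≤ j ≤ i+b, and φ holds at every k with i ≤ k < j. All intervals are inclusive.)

2

Evaluate at each i in [0,4]:
  i=0: ✗ (no rhs in [0,1])
  i=1: ✗ (no rhs in [1,2])
  i=2: ✗ (lhs fails at k=2 before rhs at j=3)
  i=3: ✓ (rhs at j=3)
  i=4: ✓ (rhs at j=4)
Positions where it holds: {3, 4} → 2.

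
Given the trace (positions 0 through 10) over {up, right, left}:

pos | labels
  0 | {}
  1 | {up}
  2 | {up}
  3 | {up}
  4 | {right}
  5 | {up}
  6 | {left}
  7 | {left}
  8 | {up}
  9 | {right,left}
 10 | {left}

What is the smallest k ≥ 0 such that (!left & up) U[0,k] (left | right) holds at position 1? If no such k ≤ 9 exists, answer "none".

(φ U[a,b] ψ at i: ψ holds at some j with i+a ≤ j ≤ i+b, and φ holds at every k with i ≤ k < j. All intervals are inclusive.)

Need earliest j ≥ 1 with (left | right), and (!left & up) at every k in [1,j-1].
  j=1: rhs fails.
  j=2: rhs fails.
  j=3: rhs fails.
  j=4: rhs holds; lhs holds on [1,3]. k = 3.

3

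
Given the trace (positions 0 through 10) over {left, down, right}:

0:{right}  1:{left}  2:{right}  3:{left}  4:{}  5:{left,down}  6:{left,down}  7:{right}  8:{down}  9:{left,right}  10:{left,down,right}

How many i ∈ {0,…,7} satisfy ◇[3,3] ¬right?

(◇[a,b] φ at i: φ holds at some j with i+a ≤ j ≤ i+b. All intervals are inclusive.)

Evaluate at each i in [0,7]:
  i=0: ✓ (witness j=3)
  i=1: ✓ (witness j=4)
  i=2: ✓ (witness j=5)
  i=3: ✓ (witness j=6)
  i=4: ✗ (none in [7,7])
  i=5: ✓ (witness j=8)
  i=6: ✗ (none in [9,9])
  i=7: ✗ (none in [10,10])
Positions where it holds: {0, 1, 2, 3, 5} → 5.

5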